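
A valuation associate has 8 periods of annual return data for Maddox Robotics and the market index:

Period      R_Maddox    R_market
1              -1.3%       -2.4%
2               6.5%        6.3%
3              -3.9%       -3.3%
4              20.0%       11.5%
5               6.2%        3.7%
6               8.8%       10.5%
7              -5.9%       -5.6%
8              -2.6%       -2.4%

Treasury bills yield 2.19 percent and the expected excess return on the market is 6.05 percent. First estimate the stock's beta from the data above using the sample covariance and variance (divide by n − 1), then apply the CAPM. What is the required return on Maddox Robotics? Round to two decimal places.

Mean R_i = (-1.3 + 6.5 − 3.9 + 20.0 + 6.2 + 8.8 − 5.9 − 2.6) / 8 = 3.4750%
Mean R_m = (-2.4 + 6.3 − 3.3 + 11.5 + 3.7 + 10.5 − 5.6 − 2.4) / 8 = 2.2875%
Σ(R_i − R̄_i)(R_m − R̄_m) = 377.9675  ⇒  Cov = 377.9675 / 7 = 53.9954
Σ(R_m − R̄_m)² = 307.7888  ⇒  Var(R_m) = 307.7888 / 7 = 43.9698
β = Cov / Var(R_m) = 53.9954 / 43.9698 = 1.2280
E(R) = R_f + β × MRP = 2.19% + 1.2280 × 6.05% = 9.62%

9.62%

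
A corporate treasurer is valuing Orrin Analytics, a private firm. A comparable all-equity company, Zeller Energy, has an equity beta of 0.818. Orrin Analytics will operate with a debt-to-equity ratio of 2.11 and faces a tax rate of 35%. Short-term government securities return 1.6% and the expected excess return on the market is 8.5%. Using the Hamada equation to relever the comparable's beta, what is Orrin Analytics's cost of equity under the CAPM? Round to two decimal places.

18.09%

β_L = β_U × [1 + (1 − t)(D/E)] = 0.818 × [1 + (1 − 0.35) × 2.11]
    = 0.818 × [1 + 0.65 × 2.11] = 0.818 × 2.3715 = 1.9399
E(R) = R_f + β_L × MRP = 1.6% + 1.9399 × 8.5% = 18.09%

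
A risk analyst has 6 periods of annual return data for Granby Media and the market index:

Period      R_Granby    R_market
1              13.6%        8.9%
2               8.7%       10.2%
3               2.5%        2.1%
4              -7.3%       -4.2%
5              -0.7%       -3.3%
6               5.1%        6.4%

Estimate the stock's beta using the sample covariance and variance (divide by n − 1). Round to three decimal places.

1.092

Mean R_i = (13.6 + 8.7 + 2.5 − 7.3 − 0.7 + 5.1) / 6 = 3.6500%
Mean R_m = (8.9 + 10.2 + 2.1 − 4.2 − 3.3 + 6.4) / 6 = 3.3500%
Σ(R_i − R̄_i)(R_m − R̄_m) = 207.2750  ⇒  Cov = 207.2750 / 5 = 41.4550
Σ(R_m − R̄_m)² = 189.8150  ⇒  Var(R_m) = 189.8150 / 5 = 37.9630
β = Cov / Var(R_m) = 41.4550 / 37.9630 = 1.0920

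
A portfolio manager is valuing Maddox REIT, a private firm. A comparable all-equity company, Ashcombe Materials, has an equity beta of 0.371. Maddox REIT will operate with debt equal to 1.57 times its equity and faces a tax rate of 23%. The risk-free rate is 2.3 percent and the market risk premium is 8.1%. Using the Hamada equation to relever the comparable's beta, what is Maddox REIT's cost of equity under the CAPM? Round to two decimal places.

8.94%

β_L = β_U × [1 + (1 − t)(D/E)] = 0.371 × [1 + (1 − 0.23) × 1.57]
    = 0.371 × [1 + 0.77 × 1.57] = 0.371 × 2.2089 = 0.8195
E(R) = R_f + β_L × MRP = 2.3% + 0.8195 × 8.1% = 8.94%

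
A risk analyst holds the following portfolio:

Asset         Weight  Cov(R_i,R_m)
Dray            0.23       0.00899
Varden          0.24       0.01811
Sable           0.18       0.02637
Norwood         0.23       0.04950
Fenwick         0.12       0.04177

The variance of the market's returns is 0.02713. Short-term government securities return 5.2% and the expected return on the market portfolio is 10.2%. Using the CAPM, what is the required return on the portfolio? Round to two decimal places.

10.28%

β_Dray = 0.00899 / 0.02713 = 0.3314
β_Varden = 0.01811 / 0.02713 = 0.6675
β_Sable = 0.02637 / 0.02713 = 0.9720
β_Norwood = 0.04950 / 0.02713 = 1.8245
β_Fenwick = 0.04177 / 0.02713 = 1.5396
β_P = Σ w_i β_i = 0.23×0.3314 + 0.24×0.6675 + 0.18×0.9720 + 0.23×1.8245 + 0.12×1.5396 = 1.0158
MRP = 10.2% − 5.2% = 5.00%
E(R_P) = R_f + β_P × MRP = 5.2% + 1.0158 × 5.0% = 10.28%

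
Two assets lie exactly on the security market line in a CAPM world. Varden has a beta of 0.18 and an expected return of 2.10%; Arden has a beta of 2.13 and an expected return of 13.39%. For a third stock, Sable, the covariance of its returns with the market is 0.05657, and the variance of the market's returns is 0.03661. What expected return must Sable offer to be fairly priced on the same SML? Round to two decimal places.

10.00%

MRP = (13.39% − 2.10%) / (2.13 − 0.18) = 5.7897%
R_f = 2.10% − 0.18 × 5.7897% = 1.0579%
β_Sable = Cov / Var(R_m) = 0.05657 / 0.03661 = 1.5452
E(R_Sable) = R_f + β × MRP = 1.0579% + 1.5452 × 5.7897% = 10.00%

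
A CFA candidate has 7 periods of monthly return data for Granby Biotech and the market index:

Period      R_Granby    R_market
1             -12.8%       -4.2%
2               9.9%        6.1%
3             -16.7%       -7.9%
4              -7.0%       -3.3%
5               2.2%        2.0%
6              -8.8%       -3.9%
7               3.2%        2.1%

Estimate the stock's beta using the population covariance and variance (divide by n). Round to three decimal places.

1.970

Mean R_i = (-12.8 + 9.9 − 16.7 − 7.0 + 2.2 − 8.8 + 3.2) / 7 = -4.2857%
Mean R_m = (-4.2 + 6.1 − 7.9 − 3.3 + 2.0 − 3.9 + 2.1) / 7 = -1.3000%
Σ(R_i − R̄_i)(R_m − R̄_m) = 275.6200  ⇒  Cov = 275.6200 / 7 = 39.3743
Σ(R_m − R̄_m)² = 139.9400  ⇒  Var(R_m) = 139.9400 / 7 = 19.9914
β = Cov / Var(R_m) = 39.3743 / 19.9914 = 1.9696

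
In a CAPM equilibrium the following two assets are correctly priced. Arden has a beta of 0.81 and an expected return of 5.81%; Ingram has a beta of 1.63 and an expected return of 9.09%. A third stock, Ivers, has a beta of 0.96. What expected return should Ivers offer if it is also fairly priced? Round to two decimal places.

6.41%

MRP (SML slope) = (9.09% − 5.81%) / (1.63 − 0.81) = 3.28% / 0.82 = 4.0000%
R_f (intercept) = 5.81% − 0.81 × 4.0000% = 2.5700%
E(R_Ivers) = R_f + β × MRP = 2.5700% + 0.96 × 4.0000% = 6.41%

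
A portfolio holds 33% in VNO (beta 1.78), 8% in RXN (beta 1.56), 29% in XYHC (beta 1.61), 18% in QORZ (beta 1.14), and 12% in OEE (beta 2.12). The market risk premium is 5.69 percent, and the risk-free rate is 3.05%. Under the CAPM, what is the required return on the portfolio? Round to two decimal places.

β_P = Σ w_i β_i = 0.33×1.78 + 0.08×1.56 + 0.29×1.61 + 0.18×1.14 + 0.12×2.12 = 1.6387
E(R_P) = R_f + β_P × MRP = 3.05% + 1.6387 × 5.69% = 12.37%

12.37%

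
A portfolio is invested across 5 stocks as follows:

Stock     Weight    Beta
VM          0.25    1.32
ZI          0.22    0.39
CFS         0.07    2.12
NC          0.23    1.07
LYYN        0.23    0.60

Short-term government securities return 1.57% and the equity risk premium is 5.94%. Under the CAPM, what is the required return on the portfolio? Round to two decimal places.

7.20%

β_P = Σ w_i β_i = 0.25×1.32 + 0.22×0.39 + 0.07×2.12 + 0.23×1.07 + 0.23×0.60 = 0.9483
E(R_P) = R_f + β_P × MRP = 1.57% + 0.9483 × 5.94% = 7.20%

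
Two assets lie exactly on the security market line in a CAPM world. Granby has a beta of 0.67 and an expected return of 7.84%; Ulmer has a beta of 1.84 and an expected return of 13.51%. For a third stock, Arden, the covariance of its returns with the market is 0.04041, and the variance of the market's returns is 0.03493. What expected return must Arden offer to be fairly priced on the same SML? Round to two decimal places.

10.20%

MRP = (13.51% − 7.84%) / (1.84 − 0.67) = 4.8462%
R_f = 7.84% − 0.67 × 4.8462% = 4.5930%
β_Arden = Cov / Var(R_m) = 0.04041 / 0.03493 = 1.1569
E(R_Arden) = R_f + β × MRP = 4.5930% + 1.1569 × 4.8462% = 10.20%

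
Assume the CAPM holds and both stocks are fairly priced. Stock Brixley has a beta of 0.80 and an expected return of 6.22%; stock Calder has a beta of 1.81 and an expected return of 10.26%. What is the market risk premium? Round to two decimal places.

Both satisfy E(R) = R_f + β·MRP, so the slope of the SML is
MRP = (10.26% − 6.22%) / (1.81 − 0.80) = 4.04% / 1.01 = 4.0000%

4.00%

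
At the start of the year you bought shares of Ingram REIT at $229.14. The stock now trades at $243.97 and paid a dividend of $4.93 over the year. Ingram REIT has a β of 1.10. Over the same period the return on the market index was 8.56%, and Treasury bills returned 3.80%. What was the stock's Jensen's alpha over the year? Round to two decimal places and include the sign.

Realised HPR = (P1 + D1 − P0) / P0 = (243.97 + 4.93 − 229.14) / 229.14 = 19.76 / 229.14 = 8.6235%
MRP = 8.56% − 3.80% = 4.76%
CAPM required = R_f + β·MRP = 3.80% + 1.10 × 4.76% = 9.0360%
α = realised − required = 8.6235% − 9.0360% = -0.41%

-0.41%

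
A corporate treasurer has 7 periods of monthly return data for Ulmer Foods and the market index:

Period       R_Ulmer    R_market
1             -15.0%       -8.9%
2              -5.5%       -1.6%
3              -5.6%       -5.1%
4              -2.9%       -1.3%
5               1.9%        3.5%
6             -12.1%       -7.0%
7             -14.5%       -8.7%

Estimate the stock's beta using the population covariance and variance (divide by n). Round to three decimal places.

1.346

Mean R_i = (-15.0 − 5.5 − 5.6 − 2.9 + 1.9 − 12.1 − 14.5) / 7 = -7.6714%
Mean R_m = (-8.9 − 1.6 − 5.1 − 1.3 + 3.5 − 7.0 − 8.7) / 7 = -4.1571%
Σ(R_i − R̄_i)(R_m − R̄_m) = 168.8914  ⇒  Cov = 168.8914 / 7 = 24.1273
Σ(R_m − R̄_m)² = 125.4371  ⇒  Var(R_m) = 125.4371 / 7 = 17.9196
β = Cov / Var(R_m) = 24.1273 / 17.9196 = 1.3464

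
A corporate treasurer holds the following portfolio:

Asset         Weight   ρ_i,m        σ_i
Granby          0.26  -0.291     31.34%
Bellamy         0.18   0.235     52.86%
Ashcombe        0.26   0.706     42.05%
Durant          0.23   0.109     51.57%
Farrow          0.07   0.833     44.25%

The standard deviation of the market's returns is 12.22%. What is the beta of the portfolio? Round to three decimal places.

β_Granby = -0.291 × 31.34% / 12.22% = -0.7463
β_Bellamy = 0.235 × 52.86% / 12.22% = 1.0165
β_Ashcombe = 0.706 × 42.05% / 12.22% = 2.4294
β_Durant = 0.109 × 51.57% / 12.22% = 0.4600
β_Farrow = 0.833 × 44.25% / 12.22% = 3.0164
β_P = Σ w_i β_i = 0.26×-0.7463 + 0.18×1.0165 + 0.26×2.4294 + 0.23×0.4600 + 0.07×3.0164 = 0.9375

0.938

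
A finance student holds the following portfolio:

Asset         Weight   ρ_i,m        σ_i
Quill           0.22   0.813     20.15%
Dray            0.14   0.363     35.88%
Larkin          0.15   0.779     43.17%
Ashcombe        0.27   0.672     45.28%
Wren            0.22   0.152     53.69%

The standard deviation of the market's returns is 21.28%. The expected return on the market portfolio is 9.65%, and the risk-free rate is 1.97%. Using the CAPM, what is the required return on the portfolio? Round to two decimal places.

β_Quill = 0.813 × 20.15% / 21.28% = 0.7698
β_Dray = 0.363 × 35.88% / 21.28% = 0.6121
β_Larkin = 0.779 × 43.17% / 21.28% = 1.5803
β_Ashcombe = 0.672 × 45.28% / 21.28% = 1.4299
β_Wren = 0.152 × 53.69% / 21.28% = 0.3835
β_P = Σ w_i β_i = 0.22×0.7698 + 0.14×0.6121 + 0.15×1.5803 + 0.27×1.4299 + 0.22×0.3835 = 0.9625
MRP = 9.65% − 1.97% = 7.68%
E(R_P) = R_f + β_P × MRP = 1.97% + 0.9625 × 7.68% = 9.36%

9.36%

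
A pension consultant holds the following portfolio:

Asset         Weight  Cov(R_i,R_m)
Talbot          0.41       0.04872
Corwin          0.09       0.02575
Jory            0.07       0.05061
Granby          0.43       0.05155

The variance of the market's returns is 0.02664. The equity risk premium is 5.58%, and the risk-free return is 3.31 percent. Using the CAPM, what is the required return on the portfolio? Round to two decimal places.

β_Talbot = 0.04872 / 0.02664 = 1.8288
β_Corwin = 0.02575 / 0.02664 = 0.9666
β_Jory = 0.05061 / 0.02664 = 1.8998
β_Granby = 0.05155 / 0.02664 = 1.9351
β_P = Σ w_i β_i = 0.41×1.8288 + 0.09×0.9666 + 0.07×1.8998 + 0.43×1.9351 = 1.8019
E(R_P) = R_f + β_P × MRP = 3.31% + 1.8019 × 5.58% = 13.36%

13.36%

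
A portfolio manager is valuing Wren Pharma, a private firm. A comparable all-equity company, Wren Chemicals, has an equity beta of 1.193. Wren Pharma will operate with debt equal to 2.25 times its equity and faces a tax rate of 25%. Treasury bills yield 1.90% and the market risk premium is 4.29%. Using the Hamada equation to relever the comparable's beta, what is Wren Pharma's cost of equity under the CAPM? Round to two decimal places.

15.65%

β_L = β_U × [1 + (1 − t)(D/E)] = 1.193 × [1 + (1 − 0.25) × 2.25]
    = 1.193 × [1 + 0.75 × 2.25] = 1.193 × 2.6875 = 3.2062
E(R) = R_f + β_L × MRP = 1.90% + 3.2062 × 4.29% = 15.65%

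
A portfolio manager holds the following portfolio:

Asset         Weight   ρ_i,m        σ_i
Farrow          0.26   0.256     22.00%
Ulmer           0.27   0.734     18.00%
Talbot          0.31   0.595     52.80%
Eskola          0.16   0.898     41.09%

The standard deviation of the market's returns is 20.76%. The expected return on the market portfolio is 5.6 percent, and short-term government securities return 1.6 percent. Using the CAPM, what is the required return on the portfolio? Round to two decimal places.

5.58%

β_Farrow = 0.256 × 22.00% / 20.76% = 0.2713
β_Ulmer = 0.734 × 18.00% / 20.76% = 0.6364
β_Talbot = 0.595 × 52.80% / 20.76% = 1.5133
β_Eskola = 0.898 × 41.09% / 20.76% = 1.7774
β_P = Σ w_i β_i = 0.26×0.2713 + 0.27×0.6364 + 0.31×1.5133 + 0.16×1.7774 = 0.9959
MRP = 5.6% − 1.6% = 4.00%
E(R_P) = R_f + β_P × MRP = 1.6% + 0.9959 × 4.0% = 5.58%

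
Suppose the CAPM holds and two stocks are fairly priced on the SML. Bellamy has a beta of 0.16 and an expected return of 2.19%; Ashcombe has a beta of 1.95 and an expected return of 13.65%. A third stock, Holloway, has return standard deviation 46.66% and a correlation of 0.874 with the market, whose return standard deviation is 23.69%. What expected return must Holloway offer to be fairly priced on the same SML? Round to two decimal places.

MRP = (13.65% − 2.19%) / (1.95 − 0.16) = 6.4022%
R_f = 2.19% − 0.16 × 6.4022% = 1.1656%
β_Holloway = ρ·σ_i/σ_m = 0.874 × 46.66 / 23.69 = 1.7214
E(R_Holloway) = R_f + β × MRP = 1.1656% + 1.7214 × 6.4022% = 12.19%

12.19%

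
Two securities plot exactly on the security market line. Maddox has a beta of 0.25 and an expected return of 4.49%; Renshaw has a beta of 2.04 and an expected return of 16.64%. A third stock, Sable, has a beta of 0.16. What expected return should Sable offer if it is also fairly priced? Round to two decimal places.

3.88%

MRP (SML slope) = (16.64% − 4.49%) / (2.04 − 0.25) = 12.15% / 1.79 = 6.7877%
R_f (intercept) = 4.49% − 0.25 × 6.7877% = 2.7931%
E(R_Sable) = R_f + β × MRP = 2.7931% + 0.16 × 6.7877% = 3.88%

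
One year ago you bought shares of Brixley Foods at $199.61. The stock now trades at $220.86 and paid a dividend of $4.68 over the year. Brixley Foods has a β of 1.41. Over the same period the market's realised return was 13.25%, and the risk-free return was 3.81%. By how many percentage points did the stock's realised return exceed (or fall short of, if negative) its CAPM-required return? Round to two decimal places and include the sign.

Realised HPR = (P1 + D1 − P0) / P0 = (220.86 + 4.68 − 199.61) / 199.61 = 25.93 / 199.61 = 12.9903%
MRP = 13.25% − 3.81% = 9.44%
CAPM required = R_f + β·MRP = 3.81% + 1.41 × 9.44% = 17.1204%
α = realised − required = 12.9903% − 17.1204% = -4.13%

-4.13%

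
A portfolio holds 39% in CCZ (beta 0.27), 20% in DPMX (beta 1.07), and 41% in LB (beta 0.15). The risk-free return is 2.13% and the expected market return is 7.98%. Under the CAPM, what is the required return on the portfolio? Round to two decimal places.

β_P = Σ w_i β_i = 0.39×0.27 + 0.20×1.07 + 0.41×0.15 = 0.3808
MRP = 7.98% − 2.13% = 5.85%
E(R_P) = R_f + β_P × MRP = 2.13% + 0.3808 × 5.85% = 4.36%

4.36%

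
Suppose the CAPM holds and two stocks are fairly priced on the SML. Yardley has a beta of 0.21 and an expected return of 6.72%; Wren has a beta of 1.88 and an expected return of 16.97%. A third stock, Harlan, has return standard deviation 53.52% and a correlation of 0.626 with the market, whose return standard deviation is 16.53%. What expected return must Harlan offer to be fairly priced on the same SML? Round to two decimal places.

17.87%

MRP = (16.97% − 6.72%) / (1.88 − 0.21) = 6.1377%
R_f = 6.72% − 0.21 × 6.1377% = 5.4311%
β_Harlan = ρ·σ_i/σ_m = 0.626 × 53.52 / 16.53 = 2.0268
E(R_Harlan) = R_f + β × MRP = 5.4311% + 2.0268 × 6.1377% = 17.87%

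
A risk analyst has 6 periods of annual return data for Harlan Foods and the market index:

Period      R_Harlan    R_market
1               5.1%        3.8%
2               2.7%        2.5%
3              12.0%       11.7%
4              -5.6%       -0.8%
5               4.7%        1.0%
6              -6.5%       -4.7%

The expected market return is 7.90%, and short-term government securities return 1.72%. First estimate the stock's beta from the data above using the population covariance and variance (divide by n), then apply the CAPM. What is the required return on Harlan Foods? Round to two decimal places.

9.02%

Mean R_i = (5.1 + 2.7 + 12.0 − 5.6 + 4.7 − 6.5) / 6 = 2.0667%
Mean R_m = (3.8 + 2.5 + 11.7 − 0.8 + 1.0 − 4.7) / 6 = 2.2500%
Σ(R_i − R̄_i)(R_m − R̄_m) = 178.3600  ⇒  Cov = 178.3600 / 6 = 29.7267
Σ(R_m − R̄_m)² = 150.9350  ⇒  Var(R_m) = 150.9350 / 6 = 25.1558
β = Cov / Var(R_m) = 29.7267 / 25.1558 = 1.1817
MRP = 7.90% − 1.72% = 6.18%
E(R) = R_f + β × MRP = 1.72% + 1.1817 × 6.18% = 9.02%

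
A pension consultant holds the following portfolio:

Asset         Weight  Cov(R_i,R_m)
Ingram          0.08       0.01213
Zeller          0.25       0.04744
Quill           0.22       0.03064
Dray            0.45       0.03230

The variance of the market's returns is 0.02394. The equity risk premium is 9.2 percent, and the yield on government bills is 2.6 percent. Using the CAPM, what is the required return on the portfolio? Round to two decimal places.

β_Ingram = 0.01213 / 0.02394 = 0.5067
β_Zeller = 0.04744 / 0.02394 = 1.9816
β_Quill = 0.03064 / 0.02394 = 1.2799
β_Dray = 0.03230 / 0.02394 = 1.3492
β_P = Σ w_i β_i = 0.08×0.5067 + 0.25×1.9816 + 0.22×1.2799 + 0.45×1.3492 = 1.4247
E(R_P) = R_f + β_P × MRP = 2.6% + 1.4247 × 9.2% = 15.71%

15.71%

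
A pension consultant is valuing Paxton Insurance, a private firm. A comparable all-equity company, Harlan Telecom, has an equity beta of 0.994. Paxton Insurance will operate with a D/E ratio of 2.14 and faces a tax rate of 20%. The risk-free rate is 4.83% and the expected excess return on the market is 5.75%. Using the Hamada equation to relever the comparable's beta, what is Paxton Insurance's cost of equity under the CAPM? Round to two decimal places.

β_L = β_U × [1 + (1 − t)(D/E)] = 0.994 × [1 + (1 − 0.20) × 2.14]
    = 0.994 × [1 + 0.80 × 2.14] = 0.994 × 2.7120 = 2.6957
E(R) = R_f + β_L × MRP = 4.83% + 2.6957 × 5.75% = 20.33%

20.33%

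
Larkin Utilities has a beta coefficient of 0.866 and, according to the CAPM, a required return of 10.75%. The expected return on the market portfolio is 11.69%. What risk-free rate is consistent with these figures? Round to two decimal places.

4.68%

E(R) = R_f + β(E(R_m) − R_f) = R_f(1 − β) + β·E(R_m)
10.75% = R_f × (1 − 0.866) + 0.866 × 11.69%
10.75% = R_f × 0.134 + 10.12354%
R_f = (10.75% − 10.12354%) / 0.134 = 4.68%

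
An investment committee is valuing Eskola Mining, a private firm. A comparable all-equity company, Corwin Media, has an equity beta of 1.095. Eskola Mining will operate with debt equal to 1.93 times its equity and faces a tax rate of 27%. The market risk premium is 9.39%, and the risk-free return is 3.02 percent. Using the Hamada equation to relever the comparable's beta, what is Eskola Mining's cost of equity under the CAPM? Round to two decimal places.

27.79%

β_L = β_U × [1 + (1 − t)(D/E)] = 1.095 × [1 + (1 − 0.27) × 1.93]
    = 1.095 × [1 + 0.73 × 1.93] = 1.095 × 2.4089 = 2.6377
E(R) = R_f + β_L × MRP = 3.02% + 2.6377 × 9.39% = 27.79%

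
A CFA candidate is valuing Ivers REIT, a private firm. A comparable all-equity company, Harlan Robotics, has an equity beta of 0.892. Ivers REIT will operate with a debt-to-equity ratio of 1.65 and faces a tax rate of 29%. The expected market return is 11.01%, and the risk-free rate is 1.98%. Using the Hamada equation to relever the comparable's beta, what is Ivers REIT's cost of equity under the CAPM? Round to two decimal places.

β_L = β_U × [1 + (1 − t)(D/E)] = 0.892 × [1 + (1 − 0.29) × 1.65]
    = 0.892 × [1 + 0.71 × 1.65] = 0.892 × 2.1715 = 1.9370
MRP = 11.01% − 1.98% = 9.03%
E(R) = R_f + β_L × MRP = 1.98% + 1.9370 × 9.03% = 19.47%

19.47%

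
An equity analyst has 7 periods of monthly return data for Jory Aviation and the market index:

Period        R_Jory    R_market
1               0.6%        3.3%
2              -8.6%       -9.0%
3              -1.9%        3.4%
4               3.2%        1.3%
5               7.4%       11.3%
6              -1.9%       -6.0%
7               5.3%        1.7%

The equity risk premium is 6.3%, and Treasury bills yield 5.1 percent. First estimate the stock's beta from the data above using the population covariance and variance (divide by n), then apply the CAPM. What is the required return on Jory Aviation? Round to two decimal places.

Mean R_i = (0.6 − 8.6 − 1.9 + 3.2 + 7.4 − 1.9 + 5.3) / 7 = 0.5857%
Mean R_m = (3.3 − 9.0 + 3.4 + 1.3 + 11.3 − 6.0 + 1.7) / 7 = 0.8571%
Σ(R_i − R̄_i)(R_m − R̄_m) = 177.5957  ⇒  Cov = 177.5957 / 7 = 25.3708
Σ(R_m − R̄_m)² = 266.5771  ⇒  Var(R_m) = 266.5771 / 7 = 38.0824
β = Cov / Var(R_m) = 25.3708 / 38.0824 = 0.6662
E(R) = R_f + β × MRP = 5.1% + 0.6662 × 6.3% = 9.30%

9.30%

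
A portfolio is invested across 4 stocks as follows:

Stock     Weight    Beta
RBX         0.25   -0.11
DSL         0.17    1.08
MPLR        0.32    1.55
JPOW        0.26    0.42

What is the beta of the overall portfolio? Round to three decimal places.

β_P = Σ w_i β_i = 0.25×-0.11 + 0.17×1.08 + 0.32×1.55 + 0.26×0.42 = 0.7613

0.761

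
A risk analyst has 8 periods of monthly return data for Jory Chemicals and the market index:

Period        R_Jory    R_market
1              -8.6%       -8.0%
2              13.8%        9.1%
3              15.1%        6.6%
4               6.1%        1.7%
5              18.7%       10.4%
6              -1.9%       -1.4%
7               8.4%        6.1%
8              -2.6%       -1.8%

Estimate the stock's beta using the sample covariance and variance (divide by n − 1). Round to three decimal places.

Mean R_i = (-8.6 + 13.8 + 15.1 + 6.1 + 18.7 − 1.9 + 8.4 − 2.6) / 8 = 6.1250%
Mean R_m = (-8.0 + 9.1 + 6.6 + 1.7 + 10.4 − 1.4 + 6.1 − 1.8) / 8 = 2.8375%
Σ(R_i − R̄_i)(R_m − R̄_m) = 418.4325  ⇒  Cov = 418.4325 / 7 = 59.7761
Σ(R_m − R̄_m)² = 279.4188  ⇒  Var(R_m) = 279.4188 / 7 = 39.9170
β = Cov / Var(R_m) = 59.7761 / 39.9170 = 1.4975

1.498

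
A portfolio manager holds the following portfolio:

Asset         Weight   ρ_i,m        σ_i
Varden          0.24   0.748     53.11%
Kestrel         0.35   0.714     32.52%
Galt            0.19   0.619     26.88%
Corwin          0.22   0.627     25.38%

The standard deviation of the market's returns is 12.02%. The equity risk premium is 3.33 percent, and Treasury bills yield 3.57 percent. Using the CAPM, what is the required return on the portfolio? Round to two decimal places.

10.31%

β_Varden = 0.748 × 53.11% / 12.02% = 3.3050
β_Kestrel = 0.714 × 32.52% / 12.02% = 1.9317
β_Galt = 0.619 × 26.88% / 12.02% = 1.3843
β_Corwin = 0.627 × 25.38% / 12.02% = 1.3239
β_P = Σ w_i β_i = 0.24×3.3050 + 0.35×1.9317 + 0.19×1.3843 + 0.22×1.3239 = 2.0236
E(R_P) = R_f + β_P × MRP = 3.57% + 2.0236 × 3.33% = 10.31%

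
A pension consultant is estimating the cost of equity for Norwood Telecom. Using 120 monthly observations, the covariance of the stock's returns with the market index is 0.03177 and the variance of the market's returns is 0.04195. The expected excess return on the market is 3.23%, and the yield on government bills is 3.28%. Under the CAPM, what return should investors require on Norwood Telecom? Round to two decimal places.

5.73%

β = Cov(R_i, R_m) / Var(R_m) = 0.03177 / 0.04195 = 0.7573
E(R) = R_f + β × MRP = 3.28% + 0.7573 × 3.23% = 5.73%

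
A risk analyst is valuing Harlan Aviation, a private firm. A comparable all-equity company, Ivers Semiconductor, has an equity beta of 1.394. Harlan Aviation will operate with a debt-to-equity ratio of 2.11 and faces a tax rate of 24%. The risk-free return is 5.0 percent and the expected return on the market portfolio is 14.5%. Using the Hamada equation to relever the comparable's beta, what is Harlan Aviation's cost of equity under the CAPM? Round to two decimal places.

β_L = β_U × [1 + (1 − t)(D/E)] = 1.394 × [1 + (1 − 0.24) × 2.11]
    = 1.394 × [1 + 0.76 × 2.11] = 1.394 × 2.6036 = 3.6294
MRP = 14.5% − 5.0% = 9.50%
E(R) = R_f + β_L × MRP = 5.0% + 3.6294 × 9.5% = 39.48%

39.48%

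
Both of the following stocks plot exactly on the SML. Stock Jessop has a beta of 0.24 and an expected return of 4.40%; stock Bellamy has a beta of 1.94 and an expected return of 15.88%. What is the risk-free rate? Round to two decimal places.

2.78%

Both satisfy E(R) = R_f + β·MRP, so the slope of the SML is
MRP = (15.88% − 4.40%) / (1.94 − 0.24) = 11.48% / 1.70 = 6.7529%
R_f = E(R_Jessop) − β_Jessop·MRP = 4.40% − 0.24 × 6.7529% = 2.7793%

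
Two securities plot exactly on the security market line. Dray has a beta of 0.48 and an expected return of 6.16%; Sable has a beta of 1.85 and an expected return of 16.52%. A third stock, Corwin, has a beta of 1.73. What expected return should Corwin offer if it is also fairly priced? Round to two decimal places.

15.61%

MRP (SML slope) = (16.52% − 6.16%) / (1.85 − 0.48) = 10.36% / 1.37 = 7.5620%
R_f (intercept) = 6.16% − 0.48 × 7.5620% = 2.5302%
E(R_Corwin) = R_f + β × MRP = 2.5302% + 1.73 × 7.5620% = 15.61%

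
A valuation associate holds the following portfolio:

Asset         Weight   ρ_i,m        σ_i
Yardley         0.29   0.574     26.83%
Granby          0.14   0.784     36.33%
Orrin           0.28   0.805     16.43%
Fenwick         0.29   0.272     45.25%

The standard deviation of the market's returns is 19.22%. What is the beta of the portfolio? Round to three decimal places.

β_Yardley = 0.574 × 26.83% / 19.22% = 0.8013
β_Granby = 0.784 × 36.33% / 19.22% = 1.4819
β_Orrin = 0.805 × 16.43% / 19.22% = 0.6881
β_Fenwick = 0.272 × 45.25% / 19.22% = 0.6404
β_P = Σ w_i β_i = 0.29×0.8013 + 0.14×1.4819 + 0.28×0.6881 + 0.29×0.6404 = 0.8182

0.818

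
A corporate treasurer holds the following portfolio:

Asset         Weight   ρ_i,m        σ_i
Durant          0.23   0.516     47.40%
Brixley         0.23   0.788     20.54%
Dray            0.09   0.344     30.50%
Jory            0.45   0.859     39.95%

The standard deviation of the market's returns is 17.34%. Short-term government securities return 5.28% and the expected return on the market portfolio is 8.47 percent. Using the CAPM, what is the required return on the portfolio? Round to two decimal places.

10.01%

β_Durant = 0.516 × 47.40% / 17.34% = 1.4105
β_Brixley = 0.788 × 20.54% / 17.34% = 0.9334
β_Dray = 0.344 × 30.50% / 17.34% = 0.6051
β_Jory = 0.859 × 39.95% / 17.34% = 1.9791
β_P = Σ w_i β_i = 0.23×1.4105 + 0.23×0.9334 + 0.09×0.6051 + 0.45×1.9791 = 1.4842
MRP = 8.47% − 5.28% = 3.19%
E(R_P) = R_f + β_P × MRP = 5.28% + 1.4842 × 3.19% = 10.01%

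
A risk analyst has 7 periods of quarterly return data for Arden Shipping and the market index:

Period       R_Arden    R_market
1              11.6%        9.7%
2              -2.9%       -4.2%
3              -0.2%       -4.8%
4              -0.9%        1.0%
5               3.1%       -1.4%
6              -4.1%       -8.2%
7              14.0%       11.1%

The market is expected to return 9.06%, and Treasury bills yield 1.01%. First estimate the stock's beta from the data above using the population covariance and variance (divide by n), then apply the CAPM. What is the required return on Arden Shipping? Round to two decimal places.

8.40%

Mean R_i = (11.6 − 2.9 − 0.2 − 0.9 + 3.1 − 4.1 + 14.0) / 7 = 2.9429%
Mean R_m = (9.7 − 4.2 − 4.8 + 1.0 − 1.4 − 8.2 + 11.1) / 7 = 0.4571%
Σ(R_i − R̄_i)(R_m − R̄_m) = 300.0229  ⇒  Cov = 300.0229 / 7 = 42.8604
Σ(R_m − R̄_m)² = 326.7171  ⇒  Var(R_m) = 326.7171 / 7 = 46.6739
β = Cov / Var(R_m) = 42.8604 / 46.6739 = 0.9183
MRP = 9.06% − 1.01% = 8.05%
E(R) = R_f + β × MRP = 1.01% + 0.9183 × 8.05% = 8.40%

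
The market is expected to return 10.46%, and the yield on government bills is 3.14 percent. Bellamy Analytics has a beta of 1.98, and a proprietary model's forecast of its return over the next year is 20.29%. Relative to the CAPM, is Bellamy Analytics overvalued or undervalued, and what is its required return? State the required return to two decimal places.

MRP = 10.46% − 3.14% = 7.32%
Required return = R_f + β·MRP = 3.14% + 1.98 × 7.32% = 17.63%
Forecast 20.29% > required 17.63% → the stock plots above the SML → undervalued.

Undervalued; required return 17.63%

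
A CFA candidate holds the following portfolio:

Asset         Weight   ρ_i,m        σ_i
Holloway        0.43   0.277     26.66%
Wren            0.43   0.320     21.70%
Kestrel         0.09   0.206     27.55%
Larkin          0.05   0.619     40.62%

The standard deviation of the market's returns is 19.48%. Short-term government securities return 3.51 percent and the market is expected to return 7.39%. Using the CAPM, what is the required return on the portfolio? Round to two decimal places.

5.09%

β_Holloway = 0.277 × 26.66% / 19.48% = 0.3791
β_Wren = 0.320 × 21.70% / 19.48% = 0.3565
β_Kestrel = 0.206 × 27.55% / 19.48% = 0.2913
β_Larkin = 0.619 × 40.62% / 19.48% = 1.2907
β_P = Σ w_i β_i = 0.43×0.3791 + 0.43×0.3565 + 0.09×0.2913 + 0.05×1.2907 = 0.4071
MRP = 7.39% − 3.51% = 3.88%
E(R_P) = R_f + β_P × MRP = 3.51% + 0.4071 × 3.88% = 5.09%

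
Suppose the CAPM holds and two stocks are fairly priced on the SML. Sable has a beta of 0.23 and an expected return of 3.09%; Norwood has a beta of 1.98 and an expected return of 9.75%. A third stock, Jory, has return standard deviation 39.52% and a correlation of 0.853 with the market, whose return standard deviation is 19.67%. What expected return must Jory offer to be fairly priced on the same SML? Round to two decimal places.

8.74%

MRP = (9.75% − 3.09%) / (1.98 − 0.23) = 3.8057%
R_f = 3.09% − 0.23 × 3.8057% = 2.2147%
β_Jory = ρ·σ_i/σ_m = 0.853 × 39.52 / 19.67 = 1.7138
E(R_Jory) = R_f + β × MRP = 2.2147% + 1.7138 × 3.8057% = 8.74%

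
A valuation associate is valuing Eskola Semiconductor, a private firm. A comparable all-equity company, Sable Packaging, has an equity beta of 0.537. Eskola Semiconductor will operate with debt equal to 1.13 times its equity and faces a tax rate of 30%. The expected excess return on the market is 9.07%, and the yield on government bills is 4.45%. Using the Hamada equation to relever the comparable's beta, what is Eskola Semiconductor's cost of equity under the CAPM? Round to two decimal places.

13.17%

β_L = β_U × [1 + (1 − t)(D/E)] = 0.537 × [1 + (1 − 0.30) × 1.13]
    = 0.537 × [1 + 0.70 × 1.13] = 0.537 × 1.7910 = 0.9618
E(R) = R_f + β_L × MRP = 4.45% + 0.9618 × 9.07% = 13.17%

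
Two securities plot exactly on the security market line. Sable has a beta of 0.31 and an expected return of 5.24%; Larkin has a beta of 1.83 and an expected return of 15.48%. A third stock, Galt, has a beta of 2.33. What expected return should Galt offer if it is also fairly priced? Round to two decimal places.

18.85%

MRP (SML slope) = (15.48% − 5.24%) / (1.83 − 0.31) = 10.24% / 1.52 = 6.7368%
R_f (intercept) = 5.24% − 0.31 × 6.7368% = 3.1516%
E(R_Galt) = R_f + β × MRP = 3.1516% + 2.33 × 6.7368% = 18.85%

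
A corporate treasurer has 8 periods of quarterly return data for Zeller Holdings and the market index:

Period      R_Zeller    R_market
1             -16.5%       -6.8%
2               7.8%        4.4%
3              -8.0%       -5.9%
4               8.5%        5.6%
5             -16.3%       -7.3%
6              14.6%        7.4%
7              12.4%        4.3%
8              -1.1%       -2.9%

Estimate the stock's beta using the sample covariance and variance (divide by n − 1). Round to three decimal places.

Mean R_i = (-16.5 + 7.8 − 8.0 + 8.5 − 16.3 + 14.6 + 12.4 − 1.1) / 8 = 0.1750%
Mean R_m = (-6.8 + 4.4 − 5.9 + 5.6 − 7.3 + 7.4 + 4.3 − 2.9) / 8 = -0.1500%
Σ(R_i − R̄_i)(R_m − R̄_m) = 525.0700  ⇒  Cov = 525.0700 / 7 = 75.0100
Σ(R_m − R̄_m)² = 266.5400  ⇒  Var(R_m) = 266.5400 / 7 = 38.0771
β = Cov / Var(R_m) = 75.0100 / 38.0771 = 1.9700

1.970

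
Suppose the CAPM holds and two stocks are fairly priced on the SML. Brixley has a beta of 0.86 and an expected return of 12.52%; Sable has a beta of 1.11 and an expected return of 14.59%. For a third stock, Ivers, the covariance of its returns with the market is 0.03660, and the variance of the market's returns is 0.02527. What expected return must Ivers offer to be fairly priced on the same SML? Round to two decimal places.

MRP = (14.59% − 12.52%) / (1.11 − 0.86) = 8.2800%
R_f = 12.52% − 0.86 × 8.2800% = 5.3992%
β_Ivers = Cov / Var(R_m) = 0.03660 / 0.02527 = 1.4484
E(R_Ivers) = R_f + β × MRP = 5.3992% + 1.4484 × 8.2800% = 17.39%

17.39%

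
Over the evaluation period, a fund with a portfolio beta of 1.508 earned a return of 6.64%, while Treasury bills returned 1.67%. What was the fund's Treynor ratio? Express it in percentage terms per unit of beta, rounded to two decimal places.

Treynor = (R_P − R_f) / β_P = (6.64% − 1.67%) / 1.5080 = 4.97% / 1.5080 = 3.30%

3.30%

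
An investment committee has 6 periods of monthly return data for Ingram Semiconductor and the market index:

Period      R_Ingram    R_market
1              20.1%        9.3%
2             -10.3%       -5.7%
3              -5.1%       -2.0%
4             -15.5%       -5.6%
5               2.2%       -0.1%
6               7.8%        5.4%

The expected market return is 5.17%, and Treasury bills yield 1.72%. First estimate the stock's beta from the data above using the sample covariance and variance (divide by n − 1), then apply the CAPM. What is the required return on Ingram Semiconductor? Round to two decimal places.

Mean R_i = (20.1 − 10.3 − 5.1 − 15.5 + 2.2 + 7.8) / 6 = -0.1333%
Mean R_m = (9.3 − 5.7 − 2.0 − 5.6 − 0.1 + 5.4) / 6 = 0.2167%
Σ(R_i − R̄_i)(R_m − R̄_m) = 384.7133  ⇒  Cov = 384.7133 / 5 = 76.9427
Σ(R_m − R̄_m)² = 183.2283  ⇒  Var(R_m) = 183.2283 / 5 = 36.6457
β = Cov / Var(R_m) = 76.9427 / 36.6457 = 2.0996
MRP = 5.17% − 1.72% = 3.45%
E(R) = R_f + β × MRP = 1.72% + 2.0996 × 3.45% = 8.96%

8.96%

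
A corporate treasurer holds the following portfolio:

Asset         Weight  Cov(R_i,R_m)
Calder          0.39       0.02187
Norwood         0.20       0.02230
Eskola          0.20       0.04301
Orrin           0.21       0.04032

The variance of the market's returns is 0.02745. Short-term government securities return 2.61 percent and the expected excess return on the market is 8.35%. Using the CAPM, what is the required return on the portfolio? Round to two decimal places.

β_Calder = 0.02187 / 0.02745 = 0.7967
β_Norwood = 0.02230 / 0.02745 = 0.8124
β_Eskola = 0.04301 / 0.02745 = 1.5668
β_Orrin = 0.04032 / 0.02745 = 1.4689
β_P = Σ w_i β_i = 0.39×0.7967 + 0.20×0.8124 + 0.20×1.5668 + 0.21×1.4689 = 1.0950
E(R_P) = R_f + β_P × MRP = 2.61% + 1.0950 × 8.35% = 11.75%

11.75%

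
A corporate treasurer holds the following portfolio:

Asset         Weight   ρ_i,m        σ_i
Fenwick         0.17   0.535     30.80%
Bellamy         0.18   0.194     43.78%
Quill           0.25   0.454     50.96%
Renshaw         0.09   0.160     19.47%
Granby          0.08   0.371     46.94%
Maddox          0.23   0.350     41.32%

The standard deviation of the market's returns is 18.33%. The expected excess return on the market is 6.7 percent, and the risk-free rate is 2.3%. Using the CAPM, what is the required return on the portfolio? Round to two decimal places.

7.82%

β_Fenwick = 0.535 × 30.80% / 18.33% = 0.8990
β_Bellamy = 0.194 × 43.78% / 18.33% = 0.4634
β_Quill = 0.454 × 50.96% / 18.33% = 1.2622
β_Renshaw = 0.160 × 19.47% / 18.33% = 0.1700
β_Granby = 0.371 × 46.94% / 18.33% = 0.9501
β_Maddox = 0.350 × 41.32% / 18.33% = 0.7890
β_P = Σ w_i β_i = 0.17×0.8990 + 0.18×0.4634 + 0.25×1.2622 + 0.09×0.1700 + 0.08×0.9501 + 0.23×0.7890 = 0.8246
E(R_P) = R_f + β_P × MRP = 2.3% + 0.8246 × 6.7% = 7.82%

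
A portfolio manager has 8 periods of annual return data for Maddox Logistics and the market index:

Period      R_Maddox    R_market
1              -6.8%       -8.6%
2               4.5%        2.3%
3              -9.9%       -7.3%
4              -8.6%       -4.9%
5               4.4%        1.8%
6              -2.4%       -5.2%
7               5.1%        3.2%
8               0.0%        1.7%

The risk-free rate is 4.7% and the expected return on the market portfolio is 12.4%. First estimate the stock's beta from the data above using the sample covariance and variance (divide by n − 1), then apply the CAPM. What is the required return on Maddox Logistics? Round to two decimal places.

Mean R_i = (-6.8 + 4.5 − 9.9 − 8.6 + 4.4 − 2.4 + 5.1 + 0.0) / 8 = -1.7125%
Mean R_m = (-8.6 + 2.3 − 7.3 − 4.9 + 1.8 − 5.2 + 3.2 + 1.7) / 8 = -2.1250%
Σ(R_i − R̄_i)(R_m − R̄_m) = 190.8475  ⇒  Cov = 190.8475 / 7 = 27.2639
Σ(R_m − R̄_m)² = 163.8350  ⇒  Var(R_m) = 163.8350 / 7 = 23.4050
β = Cov / Var(R_m) = 27.2639 / 23.4050 = 1.1649
MRP = 12.4% − 4.7% = 7.70%
E(R) = R_f + β × MRP = 4.7% + 1.1649 × 7.7% = 13.67%

13.67%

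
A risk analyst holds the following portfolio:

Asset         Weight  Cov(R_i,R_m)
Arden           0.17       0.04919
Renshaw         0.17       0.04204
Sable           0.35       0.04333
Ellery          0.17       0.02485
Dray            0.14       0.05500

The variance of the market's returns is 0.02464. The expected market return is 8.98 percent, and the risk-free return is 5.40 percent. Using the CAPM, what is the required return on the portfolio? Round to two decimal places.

β_Arden = 0.04919 / 0.02464 = 1.9963
β_Renshaw = 0.04204 / 0.02464 = 1.7062
β_Sable = 0.04333 / 0.02464 = 1.7585
β_Ellery = 0.02485 / 0.02464 = 1.0085
β_Dray = 0.05500 / 0.02464 = 2.2321
β_P = Σ w_i β_i = 0.17×1.9963 + 0.17×1.7062 + 0.35×1.7585 + 0.17×1.0085 + 0.14×2.2321 = 1.7288
MRP = 8.98% − 5.40% = 3.58%
E(R_P) = R_f + β_P × MRP = 5.40% + 1.7288 × 3.58% = 11.59%

11.59%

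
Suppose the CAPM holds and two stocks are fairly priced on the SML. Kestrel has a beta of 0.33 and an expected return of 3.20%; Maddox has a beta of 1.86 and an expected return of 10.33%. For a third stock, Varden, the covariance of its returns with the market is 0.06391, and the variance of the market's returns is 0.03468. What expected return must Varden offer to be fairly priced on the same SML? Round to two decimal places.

10.25%

MRP = (10.33% − 3.20%) / (1.86 − 0.33) = 4.6601%
R_f = 3.20% − 0.33 × 4.6601% = 1.6622%
β_Varden = Cov / Var(R_m) = 0.06391 / 0.03468 = 1.8428
E(R_Varden) = R_f + β × MRP = 1.6622% + 1.8428 × 4.6601% = 10.25%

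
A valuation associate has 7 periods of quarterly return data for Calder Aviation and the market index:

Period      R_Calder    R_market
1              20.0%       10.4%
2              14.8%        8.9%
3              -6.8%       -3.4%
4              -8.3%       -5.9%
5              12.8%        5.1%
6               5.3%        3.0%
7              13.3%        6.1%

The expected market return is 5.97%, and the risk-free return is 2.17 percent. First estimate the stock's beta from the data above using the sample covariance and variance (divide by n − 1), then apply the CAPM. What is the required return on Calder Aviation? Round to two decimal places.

Mean R_i = (20.0 + 14.8 − 6.8 − 8.3 + 12.8 + 5.3 + 13.3) / 7 = 7.3000%
Mean R_m = (10.4 + 8.9 − 3.4 − 5.9 + 5.1 + 3.0 + 6.1) / 7 = 3.4571%
Σ(R_i − R̄_i)(R_m − R̄_m) = 397.4600  ⇒  Cov = 397.4600 / 6 = 66.2433
Σ(R_m − R̄_m)² = 222.2971  ⇒  Var(R_m) = 222.2971 / 6 = 37.0495
β = Cov / Var(R_m) = 66.2433 / 37.0495 = 1.7880
MRP = 5.97% − 2.17% = 3.80%
E(R) = R_f + β × MRP = 2.17% + 1.7880 × 3.80% = 8.96%

8.96%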